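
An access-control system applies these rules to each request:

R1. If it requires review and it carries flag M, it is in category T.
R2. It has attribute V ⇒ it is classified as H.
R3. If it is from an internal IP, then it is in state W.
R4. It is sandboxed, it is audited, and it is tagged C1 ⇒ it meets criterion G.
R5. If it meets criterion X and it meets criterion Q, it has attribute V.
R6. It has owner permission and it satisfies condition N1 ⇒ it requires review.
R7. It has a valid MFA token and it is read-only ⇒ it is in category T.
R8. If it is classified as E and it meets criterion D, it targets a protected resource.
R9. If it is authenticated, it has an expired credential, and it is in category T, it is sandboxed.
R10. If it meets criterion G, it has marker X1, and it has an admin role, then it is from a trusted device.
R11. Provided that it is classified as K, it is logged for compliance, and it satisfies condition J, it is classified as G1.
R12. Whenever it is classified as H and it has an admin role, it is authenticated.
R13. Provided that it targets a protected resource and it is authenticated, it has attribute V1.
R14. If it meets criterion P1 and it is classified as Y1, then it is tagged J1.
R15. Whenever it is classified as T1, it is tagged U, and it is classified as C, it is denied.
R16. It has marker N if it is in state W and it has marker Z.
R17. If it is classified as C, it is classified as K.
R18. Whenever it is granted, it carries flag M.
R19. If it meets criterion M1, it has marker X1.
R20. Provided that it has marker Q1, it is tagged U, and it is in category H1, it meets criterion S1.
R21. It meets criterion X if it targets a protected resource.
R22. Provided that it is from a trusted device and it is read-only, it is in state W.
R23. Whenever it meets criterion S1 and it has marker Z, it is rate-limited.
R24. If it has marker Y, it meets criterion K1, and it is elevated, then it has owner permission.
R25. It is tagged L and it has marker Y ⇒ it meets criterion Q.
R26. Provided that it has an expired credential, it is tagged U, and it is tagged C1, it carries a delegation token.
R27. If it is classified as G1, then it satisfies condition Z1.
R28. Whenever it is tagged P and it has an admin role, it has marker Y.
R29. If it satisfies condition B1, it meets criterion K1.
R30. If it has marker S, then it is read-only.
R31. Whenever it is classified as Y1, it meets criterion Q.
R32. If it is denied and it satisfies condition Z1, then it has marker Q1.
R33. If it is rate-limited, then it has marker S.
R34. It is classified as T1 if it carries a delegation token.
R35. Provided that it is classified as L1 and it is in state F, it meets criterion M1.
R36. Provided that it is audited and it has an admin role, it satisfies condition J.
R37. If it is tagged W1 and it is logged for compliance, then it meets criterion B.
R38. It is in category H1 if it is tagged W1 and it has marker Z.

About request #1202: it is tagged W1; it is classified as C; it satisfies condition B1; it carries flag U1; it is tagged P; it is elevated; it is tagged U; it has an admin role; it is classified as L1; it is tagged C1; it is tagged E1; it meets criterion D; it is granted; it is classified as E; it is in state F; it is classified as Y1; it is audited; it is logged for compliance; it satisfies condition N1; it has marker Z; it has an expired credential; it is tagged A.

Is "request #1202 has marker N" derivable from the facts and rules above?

By R8 (it is classified as E, it meets criterion D): it targets a protected resource.
By R17 (it is classified as C): it is classified as K.
By R18 (it is granted): it carries flag M.
By R21 (it targets a protected resource): it meets criterion X.
By R26 (it has an expired credential, it is tagged U, it is tagged C1): it carries a delegation token.
By R28 (it is tagged P, it has an admin role): it has marker Y.
By R29 (it satisfies condition B1): it meets criterion K1.
By R31 (it is classified as Y1): it meets criterion Q.
By R34 (it carries a delegation token): it is classified as T1.
By R35 (it is classified as L1, it is in state F): it meets criterion M1.
By R36 (it is audited, it has an admin role): it satisfies condition J.
By R38 (it is tagged W1, it has marker Z): it is in category H1.
By R5 (it meets criterion X, it meets criterion Q): it has attribute V.
By R11 (it is classified as K, it is logged for compliance, it satisfies condition J): it is classified as G1.
By R15 (it is classified as T1, it is tagged U, it is classified as C): it is denied.
By R19 (it meets criterion M1): it has marker X1.
By R24 (it has marker Y, it meets criterion K1, it is elevated): it has owner permission.
By R27 (it is classified as G1): it satisfies condition Z1.
By R32 (it is denied, it satisfies condition Z1): it has marker Q1.
By R2 (it has attribute V): it is classified as H.
By R6 (it has owner permission, it satisfies condition N1): it requires review.
By R12 (it is classified as H, it has an admin role): it is authenticated.
By R20 (it has marker Q1, it is tagged U, it is in category H1): it meets criterion S1.
By R23 (it meets criterion S1, it has marker Z): it is rate-limited.
By R33 (it is rate-limited): it has marker S.
By R1 (it requires review, it carries flag M): it is in category T.
By R9 (it is authenticated, it has an expired credential, it is in category T): it is sandboxed.
By R30 (it has marker S): it is read-only.
By R4 (it is sandboxed, it is audited, it is tagged C1): it meets criterion G.
By R10 (it meets criterion G, it has marker X1, it has an admin role): it is from a trusted device.
By R22 (it is from a trusted device, it is read-only): it is in state W.
By R16 (it is in state W, it has marker Z): it has marker N.

Yes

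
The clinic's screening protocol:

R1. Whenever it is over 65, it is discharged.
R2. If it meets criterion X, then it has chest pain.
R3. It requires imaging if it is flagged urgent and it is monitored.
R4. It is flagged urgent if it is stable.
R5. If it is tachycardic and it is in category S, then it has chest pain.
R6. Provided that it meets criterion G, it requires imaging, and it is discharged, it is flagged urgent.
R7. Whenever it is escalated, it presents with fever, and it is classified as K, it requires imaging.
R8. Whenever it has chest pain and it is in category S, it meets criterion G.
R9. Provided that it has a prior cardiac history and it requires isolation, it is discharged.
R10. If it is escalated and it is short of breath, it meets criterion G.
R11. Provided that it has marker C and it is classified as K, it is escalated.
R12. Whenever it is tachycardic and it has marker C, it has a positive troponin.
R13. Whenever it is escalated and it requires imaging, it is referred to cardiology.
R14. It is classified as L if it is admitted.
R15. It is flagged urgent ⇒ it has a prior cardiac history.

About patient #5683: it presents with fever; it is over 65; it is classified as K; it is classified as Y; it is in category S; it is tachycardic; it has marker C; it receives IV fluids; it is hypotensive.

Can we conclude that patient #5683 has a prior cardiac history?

Yes

By R1 (it is over 65): it is discharged.
By R5 (it is tachycardic, it is in category S): it has chest pain.
By R8 (it has chest pain, it is in category S): it meets criterion G.
By R11 (it has marker C, it is classified as K): it is escalated.
By R7 (it is escalated, it presents with fever, it is classified as K): it requires imaging.
By R6 (it meets criterion G, it requires imaging, it is discharged): it is flagged urgent.
By R15 (it is flagged urgent): it has a prior cardiac history.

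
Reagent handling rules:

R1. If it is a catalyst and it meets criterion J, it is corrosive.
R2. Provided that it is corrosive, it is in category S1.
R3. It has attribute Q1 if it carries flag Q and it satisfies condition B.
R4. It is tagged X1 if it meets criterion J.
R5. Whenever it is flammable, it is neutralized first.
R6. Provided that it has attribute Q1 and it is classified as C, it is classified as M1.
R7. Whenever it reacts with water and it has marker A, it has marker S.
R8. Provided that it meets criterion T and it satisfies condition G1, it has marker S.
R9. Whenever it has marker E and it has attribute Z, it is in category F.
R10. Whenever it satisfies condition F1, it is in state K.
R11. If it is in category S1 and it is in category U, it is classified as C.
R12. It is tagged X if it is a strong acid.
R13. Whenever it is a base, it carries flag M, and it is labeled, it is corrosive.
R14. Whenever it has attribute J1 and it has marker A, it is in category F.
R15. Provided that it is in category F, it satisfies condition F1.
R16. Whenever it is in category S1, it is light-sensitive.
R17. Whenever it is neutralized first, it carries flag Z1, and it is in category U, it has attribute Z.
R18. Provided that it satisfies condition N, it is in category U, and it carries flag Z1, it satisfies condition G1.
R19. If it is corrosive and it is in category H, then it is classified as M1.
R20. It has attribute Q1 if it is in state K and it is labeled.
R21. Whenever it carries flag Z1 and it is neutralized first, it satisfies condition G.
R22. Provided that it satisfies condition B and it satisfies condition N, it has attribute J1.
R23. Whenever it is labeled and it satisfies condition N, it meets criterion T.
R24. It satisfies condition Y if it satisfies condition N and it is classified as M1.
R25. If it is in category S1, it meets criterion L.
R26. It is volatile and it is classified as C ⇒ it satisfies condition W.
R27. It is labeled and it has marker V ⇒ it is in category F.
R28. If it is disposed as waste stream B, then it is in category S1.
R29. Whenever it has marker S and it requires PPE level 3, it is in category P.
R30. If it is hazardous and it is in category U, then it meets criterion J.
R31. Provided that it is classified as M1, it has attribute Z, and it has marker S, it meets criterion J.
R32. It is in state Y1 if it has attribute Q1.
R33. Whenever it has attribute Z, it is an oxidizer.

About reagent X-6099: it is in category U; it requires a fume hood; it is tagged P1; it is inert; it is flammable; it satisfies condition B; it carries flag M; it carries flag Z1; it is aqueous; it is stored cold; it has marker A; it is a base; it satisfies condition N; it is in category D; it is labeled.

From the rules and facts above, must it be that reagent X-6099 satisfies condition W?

Forward chaining from the given facts derives: is neutralized first, is corrosive, has attribute Z, satisfies condition G1, satisfies condition G, has attribute J1, meets criterion T, is an oxidizer, is in category S1, has marker S, is classified as C, is in category F, satisfies condition F1, is light-sensitive, meets criterion L, is in state K, has attribute Q1, is in state Y1, is classified as M1, satisfies condition Y, meets criterion J, is tagged X1.
The only rule concluding "it satisfies condition W" is R26, which needs "it is volatile"; that is never established.

No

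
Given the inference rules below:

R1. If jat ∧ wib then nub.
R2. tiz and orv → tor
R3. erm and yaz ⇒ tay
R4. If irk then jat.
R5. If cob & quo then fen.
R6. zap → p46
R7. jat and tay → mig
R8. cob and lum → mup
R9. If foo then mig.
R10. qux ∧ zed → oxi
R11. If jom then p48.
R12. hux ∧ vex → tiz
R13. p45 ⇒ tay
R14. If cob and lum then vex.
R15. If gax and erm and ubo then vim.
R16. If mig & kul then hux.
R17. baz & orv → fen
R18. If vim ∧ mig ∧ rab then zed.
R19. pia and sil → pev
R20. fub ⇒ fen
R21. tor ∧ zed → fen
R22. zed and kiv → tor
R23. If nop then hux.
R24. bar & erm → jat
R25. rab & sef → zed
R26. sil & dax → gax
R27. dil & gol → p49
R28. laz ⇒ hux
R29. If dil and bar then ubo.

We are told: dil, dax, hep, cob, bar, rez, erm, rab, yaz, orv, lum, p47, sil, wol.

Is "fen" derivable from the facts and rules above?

Forward chaining from the given facts derives: tay, mup, vex, jat, gax, ubo, mig, vim, zed.
Rules concluding fen: R5 needs quo; R17 needs baz; R20 needs fub; R21 needs tor — none of these are established.

No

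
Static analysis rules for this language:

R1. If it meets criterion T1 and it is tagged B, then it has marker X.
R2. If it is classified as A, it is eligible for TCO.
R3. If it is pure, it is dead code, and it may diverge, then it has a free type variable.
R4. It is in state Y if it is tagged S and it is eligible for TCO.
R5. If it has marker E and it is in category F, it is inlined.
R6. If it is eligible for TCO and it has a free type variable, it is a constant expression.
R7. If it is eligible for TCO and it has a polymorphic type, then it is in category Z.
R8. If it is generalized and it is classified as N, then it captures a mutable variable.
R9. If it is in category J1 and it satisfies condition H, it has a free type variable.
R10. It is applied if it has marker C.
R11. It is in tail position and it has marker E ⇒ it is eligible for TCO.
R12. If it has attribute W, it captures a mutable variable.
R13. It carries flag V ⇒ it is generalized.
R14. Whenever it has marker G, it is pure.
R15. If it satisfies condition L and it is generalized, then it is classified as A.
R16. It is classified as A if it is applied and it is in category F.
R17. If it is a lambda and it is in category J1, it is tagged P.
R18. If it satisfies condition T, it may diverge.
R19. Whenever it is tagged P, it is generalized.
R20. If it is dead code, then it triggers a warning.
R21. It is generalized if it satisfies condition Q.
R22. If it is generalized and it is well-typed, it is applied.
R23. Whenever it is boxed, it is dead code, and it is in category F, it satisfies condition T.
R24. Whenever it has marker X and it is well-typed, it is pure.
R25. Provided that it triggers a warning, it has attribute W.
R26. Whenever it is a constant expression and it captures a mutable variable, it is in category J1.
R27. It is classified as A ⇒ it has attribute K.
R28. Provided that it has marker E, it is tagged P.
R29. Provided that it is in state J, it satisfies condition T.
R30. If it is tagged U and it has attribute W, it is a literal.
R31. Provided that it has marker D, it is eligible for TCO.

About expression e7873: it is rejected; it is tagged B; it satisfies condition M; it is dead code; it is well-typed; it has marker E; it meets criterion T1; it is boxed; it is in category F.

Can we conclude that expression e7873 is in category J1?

By R1 (it meets criterion T1, it is tagged B): it has marker X.
By R20 (it is dead code): it triggers a warning.
By R23 (it is boxed, it is dead code, it is in category F): it satisfies condition T.
By R24 (it has marker X, it is well-typed): it is pure.
By R25 (it triggers a warning): it has attribute W.
By R28 (it has marker E): it is tagged P.
By R12 (it has attribute W): it captures a mutable variable.
By R18 (it satisfies condition T): it may diverge.
By R19 (it is tagged P): it is generalized.
By R22 (it is generalized, it is well-typed): it is applied.
By R3 (it is pure, it is dead code, it may diverge): it has a free type variable.
By R16 (it is applied, it is in category F): it is classified as A.
By R2 (it is classified as A): it is eligible for TCO.
By R6 (it is eligible for TCO, it has a free type variable): it is a constant expression.
By R26 (it is a constant expression, it captures a mutable variable): it is in category J1.

Yes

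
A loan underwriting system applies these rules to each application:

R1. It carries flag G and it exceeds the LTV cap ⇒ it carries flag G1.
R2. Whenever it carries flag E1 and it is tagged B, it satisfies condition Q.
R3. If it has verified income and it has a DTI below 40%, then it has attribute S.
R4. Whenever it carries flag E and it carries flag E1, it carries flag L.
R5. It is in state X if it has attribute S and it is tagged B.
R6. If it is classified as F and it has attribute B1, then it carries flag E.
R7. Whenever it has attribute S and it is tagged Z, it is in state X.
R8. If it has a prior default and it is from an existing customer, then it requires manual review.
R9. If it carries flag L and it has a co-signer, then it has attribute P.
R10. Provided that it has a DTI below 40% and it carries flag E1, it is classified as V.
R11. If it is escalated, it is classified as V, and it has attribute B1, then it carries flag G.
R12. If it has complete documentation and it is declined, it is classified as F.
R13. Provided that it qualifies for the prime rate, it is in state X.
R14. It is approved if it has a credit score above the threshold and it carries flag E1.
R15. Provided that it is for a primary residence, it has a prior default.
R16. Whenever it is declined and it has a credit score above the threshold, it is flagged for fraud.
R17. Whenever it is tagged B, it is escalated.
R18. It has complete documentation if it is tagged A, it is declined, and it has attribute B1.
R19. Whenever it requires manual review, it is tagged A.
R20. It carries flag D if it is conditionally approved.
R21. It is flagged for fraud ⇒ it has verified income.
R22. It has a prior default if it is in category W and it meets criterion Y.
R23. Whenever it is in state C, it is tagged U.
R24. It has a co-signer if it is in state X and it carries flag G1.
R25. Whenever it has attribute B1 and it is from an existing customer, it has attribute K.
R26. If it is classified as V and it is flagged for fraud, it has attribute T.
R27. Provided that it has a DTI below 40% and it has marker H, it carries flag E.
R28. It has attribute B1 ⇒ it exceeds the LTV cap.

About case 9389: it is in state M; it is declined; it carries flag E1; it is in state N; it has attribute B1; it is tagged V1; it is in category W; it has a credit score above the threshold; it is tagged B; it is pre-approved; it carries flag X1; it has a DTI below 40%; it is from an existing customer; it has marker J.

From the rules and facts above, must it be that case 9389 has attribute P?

No

Forward chaining from the given facts derives: satisfies condition Q, is classified as V, is approved, is flagged for fraud, is escalated, has verified income, has attribute K, has attribute T, exceeds the LTV cap, has attribute S, is in state X, carries flag G, carries flag G1, has a co-signer.
The only rule concluding "it has attribute P" is R9, which needs "it carries flag L"; that is never established.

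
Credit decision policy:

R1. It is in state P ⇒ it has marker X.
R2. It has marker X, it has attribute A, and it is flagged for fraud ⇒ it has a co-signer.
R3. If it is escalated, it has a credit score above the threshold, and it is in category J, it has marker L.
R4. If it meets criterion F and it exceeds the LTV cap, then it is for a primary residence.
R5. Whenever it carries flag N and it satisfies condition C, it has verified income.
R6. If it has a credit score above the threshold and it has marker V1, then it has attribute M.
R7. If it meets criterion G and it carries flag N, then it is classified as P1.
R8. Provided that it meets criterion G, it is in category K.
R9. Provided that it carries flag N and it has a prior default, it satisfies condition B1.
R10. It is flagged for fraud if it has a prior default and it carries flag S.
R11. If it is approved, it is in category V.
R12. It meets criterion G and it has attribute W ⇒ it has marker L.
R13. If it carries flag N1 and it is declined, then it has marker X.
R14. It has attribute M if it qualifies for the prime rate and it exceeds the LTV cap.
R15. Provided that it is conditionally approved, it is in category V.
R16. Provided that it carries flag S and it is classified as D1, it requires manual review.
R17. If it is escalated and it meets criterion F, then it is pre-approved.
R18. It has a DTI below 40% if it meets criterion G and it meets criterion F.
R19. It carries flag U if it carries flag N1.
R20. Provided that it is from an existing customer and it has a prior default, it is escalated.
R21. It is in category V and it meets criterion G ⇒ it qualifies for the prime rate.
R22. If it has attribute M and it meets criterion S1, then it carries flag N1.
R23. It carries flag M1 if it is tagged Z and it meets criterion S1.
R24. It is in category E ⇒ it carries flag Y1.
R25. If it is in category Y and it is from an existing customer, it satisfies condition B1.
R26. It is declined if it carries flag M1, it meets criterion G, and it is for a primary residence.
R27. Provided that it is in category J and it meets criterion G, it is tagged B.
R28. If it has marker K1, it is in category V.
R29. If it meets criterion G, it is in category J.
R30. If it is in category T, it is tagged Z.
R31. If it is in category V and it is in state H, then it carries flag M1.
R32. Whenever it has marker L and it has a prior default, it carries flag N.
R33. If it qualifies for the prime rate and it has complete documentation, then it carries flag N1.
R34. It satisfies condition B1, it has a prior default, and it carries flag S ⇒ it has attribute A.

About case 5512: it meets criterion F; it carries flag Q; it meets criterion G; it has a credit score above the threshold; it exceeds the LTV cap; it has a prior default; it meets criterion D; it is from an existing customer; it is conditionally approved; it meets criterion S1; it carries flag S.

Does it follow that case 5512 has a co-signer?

Forward chaining from the given facts derives: is for a primary residence, is in category K, is flagged for fraud, is in category V, has a DTI below 40%, is escalated, qualifies for the prime rate, is in category J, has marker L, has attribute M, is pre-approved, carries flag N1, is tagged B, carries flag N, is classified as P1, satisfies condition B1, carries flag U, has attribute A.
The only rule concluding "it has a co-signer" is R2, which needs "it has marker X"; that is never established.

No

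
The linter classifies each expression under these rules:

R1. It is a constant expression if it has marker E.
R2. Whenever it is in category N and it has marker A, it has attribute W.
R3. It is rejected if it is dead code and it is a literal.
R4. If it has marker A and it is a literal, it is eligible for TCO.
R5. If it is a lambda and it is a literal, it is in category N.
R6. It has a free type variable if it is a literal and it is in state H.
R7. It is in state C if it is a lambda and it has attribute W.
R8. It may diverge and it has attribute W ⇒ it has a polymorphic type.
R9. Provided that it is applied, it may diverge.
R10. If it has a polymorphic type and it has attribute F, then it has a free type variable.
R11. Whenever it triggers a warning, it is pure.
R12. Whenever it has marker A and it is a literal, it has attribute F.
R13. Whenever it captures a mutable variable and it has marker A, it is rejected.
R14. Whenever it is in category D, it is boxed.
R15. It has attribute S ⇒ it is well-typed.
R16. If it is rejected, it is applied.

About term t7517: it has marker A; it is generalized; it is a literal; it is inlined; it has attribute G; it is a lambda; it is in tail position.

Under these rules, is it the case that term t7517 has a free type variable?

No

Forward chaining from the given facts derives: is eligible for TCO, is in category N, has attribute F, has attribute W, is in state C.
Rules concluding "it has a free type variable": R6 needs "it is in state H"; R10 needs "it has a polymorphic type" — none of these are established.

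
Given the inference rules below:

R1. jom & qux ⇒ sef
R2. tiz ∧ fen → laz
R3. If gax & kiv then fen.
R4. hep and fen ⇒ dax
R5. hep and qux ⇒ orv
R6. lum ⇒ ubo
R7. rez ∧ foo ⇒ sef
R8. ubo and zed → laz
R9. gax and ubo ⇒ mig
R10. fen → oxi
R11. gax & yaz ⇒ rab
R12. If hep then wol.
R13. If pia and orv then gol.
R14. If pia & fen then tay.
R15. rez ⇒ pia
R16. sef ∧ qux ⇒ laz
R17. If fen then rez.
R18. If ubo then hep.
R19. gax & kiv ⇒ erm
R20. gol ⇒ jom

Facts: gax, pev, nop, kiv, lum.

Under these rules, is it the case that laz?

Forward chaining from the given facts derives: fen, ubo, mig, oxi, rez, hep, erm, dax, wol, pia, tay.
Rules concluding laz: R2 needs tiz; R8 needs zed; R16 needs sef — none of these are established.

No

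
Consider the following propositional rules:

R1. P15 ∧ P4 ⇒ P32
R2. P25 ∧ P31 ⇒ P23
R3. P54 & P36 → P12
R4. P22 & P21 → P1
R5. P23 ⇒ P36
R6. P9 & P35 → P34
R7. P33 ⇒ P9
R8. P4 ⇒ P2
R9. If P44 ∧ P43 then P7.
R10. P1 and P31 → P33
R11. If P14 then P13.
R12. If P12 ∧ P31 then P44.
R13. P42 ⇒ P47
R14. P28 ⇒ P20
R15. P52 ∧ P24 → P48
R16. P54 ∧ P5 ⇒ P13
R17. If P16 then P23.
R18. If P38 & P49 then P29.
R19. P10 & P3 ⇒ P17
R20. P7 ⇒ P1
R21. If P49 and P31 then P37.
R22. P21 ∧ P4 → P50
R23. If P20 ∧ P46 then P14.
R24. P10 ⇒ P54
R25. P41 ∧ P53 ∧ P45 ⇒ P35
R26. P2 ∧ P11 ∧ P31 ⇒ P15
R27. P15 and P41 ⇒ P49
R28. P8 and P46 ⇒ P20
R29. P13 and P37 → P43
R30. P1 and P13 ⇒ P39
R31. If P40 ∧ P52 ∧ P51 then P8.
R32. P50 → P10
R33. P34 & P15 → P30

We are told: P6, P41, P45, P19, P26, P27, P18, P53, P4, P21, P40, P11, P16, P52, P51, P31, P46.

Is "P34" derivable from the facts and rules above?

P2  (by R8: P4)
P23  (by R17: P16)
P50  (by R22: P21, P4)
P35  (by R25: P41, P53, P45)
P15  (by R26: P2, P11, P31)
P49  (by R27: P15, P41)
P8  (by R31: P40, P52, P51)
P10  (by R32: P50)
P36  (by R5: P23)
P37  (by R21: P49, P31)
P54  (by R24: P10)
P20  (by R28: P8, P46)
P12  (by R3: P54, P36)
P44  (by R12: P12, P31)
P14  (by R23: P20, P46)
P13  (by R11: P14)
P43  (by R29: P13, P37)
P7  (by R9: P44, P43)
P1  (by R20: P7)
P33  (by R10: P1, P31)
P9  (by R7: P33)
P34  (by R6: P9, P35)

Yes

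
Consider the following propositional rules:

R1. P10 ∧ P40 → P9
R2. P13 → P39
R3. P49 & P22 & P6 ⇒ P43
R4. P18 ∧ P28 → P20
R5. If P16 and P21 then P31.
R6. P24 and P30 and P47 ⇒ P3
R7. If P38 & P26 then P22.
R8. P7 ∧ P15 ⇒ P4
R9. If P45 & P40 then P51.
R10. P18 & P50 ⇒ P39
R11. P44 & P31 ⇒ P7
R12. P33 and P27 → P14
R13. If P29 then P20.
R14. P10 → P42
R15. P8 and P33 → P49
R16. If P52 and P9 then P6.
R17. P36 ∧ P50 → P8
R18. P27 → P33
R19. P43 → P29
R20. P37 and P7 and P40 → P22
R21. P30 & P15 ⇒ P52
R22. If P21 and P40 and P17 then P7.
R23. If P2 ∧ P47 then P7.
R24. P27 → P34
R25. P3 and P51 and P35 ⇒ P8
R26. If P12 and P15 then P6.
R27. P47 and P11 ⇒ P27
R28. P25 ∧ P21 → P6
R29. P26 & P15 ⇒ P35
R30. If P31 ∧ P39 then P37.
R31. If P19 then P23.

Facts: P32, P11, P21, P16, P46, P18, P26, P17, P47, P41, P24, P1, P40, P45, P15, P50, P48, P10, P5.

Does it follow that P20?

No

Forward chaining from the given facts derives: P9, P31, P51, P39, P42, P7, P27, P35, P37, P4, P33, P22, P34, P14.
Rules concluding P20: R4 needs P28; R13 needs P29 — none of these are established.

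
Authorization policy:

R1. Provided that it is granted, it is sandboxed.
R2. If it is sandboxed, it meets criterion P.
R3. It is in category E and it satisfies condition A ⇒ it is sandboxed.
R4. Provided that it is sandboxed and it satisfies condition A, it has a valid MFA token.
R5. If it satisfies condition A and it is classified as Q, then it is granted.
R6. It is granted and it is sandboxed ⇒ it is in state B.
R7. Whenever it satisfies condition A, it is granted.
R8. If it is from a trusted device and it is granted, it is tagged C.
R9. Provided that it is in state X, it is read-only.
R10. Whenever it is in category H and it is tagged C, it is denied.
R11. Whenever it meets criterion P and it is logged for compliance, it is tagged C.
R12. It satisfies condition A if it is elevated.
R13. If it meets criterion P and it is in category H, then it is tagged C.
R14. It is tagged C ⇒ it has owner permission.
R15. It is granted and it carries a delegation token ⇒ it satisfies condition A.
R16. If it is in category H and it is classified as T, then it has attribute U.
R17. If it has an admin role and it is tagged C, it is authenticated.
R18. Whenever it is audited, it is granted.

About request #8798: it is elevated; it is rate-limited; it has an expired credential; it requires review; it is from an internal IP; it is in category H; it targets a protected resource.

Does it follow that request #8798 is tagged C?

Yes

By R12 (it is elevated): it satisfies condition A.
By R7 (it satisfies condition A): it is granted.
By R1 (it is granted): it is sandboxed.
By R2 (it is sandboxed): it meets criterion P.
By R13 (it meets criterion P, it is in category H): it is tagged C.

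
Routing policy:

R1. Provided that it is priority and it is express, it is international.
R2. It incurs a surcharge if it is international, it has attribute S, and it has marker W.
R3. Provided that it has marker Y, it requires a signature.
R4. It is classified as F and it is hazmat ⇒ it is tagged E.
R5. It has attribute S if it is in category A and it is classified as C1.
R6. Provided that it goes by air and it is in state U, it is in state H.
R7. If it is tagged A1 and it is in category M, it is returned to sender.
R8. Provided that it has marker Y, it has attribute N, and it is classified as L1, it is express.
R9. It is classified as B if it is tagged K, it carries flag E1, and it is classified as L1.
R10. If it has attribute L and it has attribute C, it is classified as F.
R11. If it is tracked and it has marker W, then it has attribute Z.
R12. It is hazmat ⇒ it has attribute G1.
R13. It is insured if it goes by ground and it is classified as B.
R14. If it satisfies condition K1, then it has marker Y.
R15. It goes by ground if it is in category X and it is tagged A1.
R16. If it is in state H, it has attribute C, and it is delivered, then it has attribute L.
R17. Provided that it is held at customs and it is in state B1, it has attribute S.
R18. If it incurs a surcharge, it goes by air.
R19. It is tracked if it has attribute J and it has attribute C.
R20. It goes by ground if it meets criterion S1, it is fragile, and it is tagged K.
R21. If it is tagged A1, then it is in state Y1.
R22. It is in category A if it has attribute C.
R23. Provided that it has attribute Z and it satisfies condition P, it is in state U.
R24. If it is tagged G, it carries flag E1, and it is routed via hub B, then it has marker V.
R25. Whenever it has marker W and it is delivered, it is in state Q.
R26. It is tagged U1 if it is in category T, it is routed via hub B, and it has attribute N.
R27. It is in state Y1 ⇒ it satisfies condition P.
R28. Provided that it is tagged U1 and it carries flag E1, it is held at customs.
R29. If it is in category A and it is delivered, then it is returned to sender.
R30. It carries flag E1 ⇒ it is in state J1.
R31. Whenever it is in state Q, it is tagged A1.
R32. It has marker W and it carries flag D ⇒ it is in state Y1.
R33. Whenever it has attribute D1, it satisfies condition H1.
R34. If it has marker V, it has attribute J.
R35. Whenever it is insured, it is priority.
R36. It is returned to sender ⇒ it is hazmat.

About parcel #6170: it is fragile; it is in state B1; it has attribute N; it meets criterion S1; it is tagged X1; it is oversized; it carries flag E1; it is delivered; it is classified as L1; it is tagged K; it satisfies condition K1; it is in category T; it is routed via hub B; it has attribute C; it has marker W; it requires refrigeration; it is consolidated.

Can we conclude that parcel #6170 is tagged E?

No

Forward chaining from the given facts derives: is classified as B, has marker Y, goes by ground, is in category A, is in state Q, is tagged U1, is held at customs, is returned to sender, is in state J1, is tagged A1, is hazmat, requires a signature, is express, has attribute G1, is insured, has attribute S, is in state Y1, satisfies condition P, is priority, is international, incurs a surcharge, goes by air.
The only rule concluding "it is tagged E" is R4, which needs "it is classified as F"; that is never established.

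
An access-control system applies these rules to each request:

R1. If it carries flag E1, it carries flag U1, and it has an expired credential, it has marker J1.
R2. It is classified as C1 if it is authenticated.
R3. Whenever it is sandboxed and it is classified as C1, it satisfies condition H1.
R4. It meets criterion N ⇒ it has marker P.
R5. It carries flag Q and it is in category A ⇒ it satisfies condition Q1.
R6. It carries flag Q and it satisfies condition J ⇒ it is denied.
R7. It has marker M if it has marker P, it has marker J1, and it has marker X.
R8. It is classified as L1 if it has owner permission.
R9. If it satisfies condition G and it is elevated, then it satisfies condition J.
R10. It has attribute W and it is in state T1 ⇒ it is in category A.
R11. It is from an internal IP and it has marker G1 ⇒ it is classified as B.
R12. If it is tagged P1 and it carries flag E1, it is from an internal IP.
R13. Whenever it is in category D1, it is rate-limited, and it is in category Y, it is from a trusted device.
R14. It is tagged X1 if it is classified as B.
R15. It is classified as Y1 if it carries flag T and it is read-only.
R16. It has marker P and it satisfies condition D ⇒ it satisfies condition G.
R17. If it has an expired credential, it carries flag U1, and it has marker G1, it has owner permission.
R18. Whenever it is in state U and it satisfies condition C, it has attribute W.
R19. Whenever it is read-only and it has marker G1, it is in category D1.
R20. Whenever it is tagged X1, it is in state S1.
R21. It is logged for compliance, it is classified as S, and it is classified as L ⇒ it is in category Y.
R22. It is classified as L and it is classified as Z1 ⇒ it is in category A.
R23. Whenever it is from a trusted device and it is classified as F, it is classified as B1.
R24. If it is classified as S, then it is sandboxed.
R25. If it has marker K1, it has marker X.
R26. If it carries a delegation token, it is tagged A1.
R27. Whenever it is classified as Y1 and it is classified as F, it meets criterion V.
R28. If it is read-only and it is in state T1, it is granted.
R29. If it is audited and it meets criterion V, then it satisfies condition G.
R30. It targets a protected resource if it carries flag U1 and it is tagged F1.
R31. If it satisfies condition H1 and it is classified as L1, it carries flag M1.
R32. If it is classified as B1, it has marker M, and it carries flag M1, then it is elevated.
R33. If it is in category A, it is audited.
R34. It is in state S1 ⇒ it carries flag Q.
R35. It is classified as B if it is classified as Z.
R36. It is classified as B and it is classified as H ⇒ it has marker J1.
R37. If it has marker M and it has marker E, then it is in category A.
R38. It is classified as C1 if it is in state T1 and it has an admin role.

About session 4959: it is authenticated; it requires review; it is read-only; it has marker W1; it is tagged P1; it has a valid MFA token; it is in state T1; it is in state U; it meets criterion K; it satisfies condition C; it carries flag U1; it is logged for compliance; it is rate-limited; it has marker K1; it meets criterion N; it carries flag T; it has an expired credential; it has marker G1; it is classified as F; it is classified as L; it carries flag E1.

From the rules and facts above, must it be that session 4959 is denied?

No

Forward chaining from the given facts derives: has marker J1, is classified as C1, has marker P, is from an internal IP, is classified as Y1, has owner permission, has attribute W, is in category D1, has marker X, meets criterion V, is granted, has marker M, is classified as L1, is in category A, is classified as B, is tagged X1, is in state S1, is audited, carries flag Q, satisfies condition Q1, satisfies condition G.
The only rule concluding "it is denied" is R6, which needs "it satisfies condition J"; that is never established.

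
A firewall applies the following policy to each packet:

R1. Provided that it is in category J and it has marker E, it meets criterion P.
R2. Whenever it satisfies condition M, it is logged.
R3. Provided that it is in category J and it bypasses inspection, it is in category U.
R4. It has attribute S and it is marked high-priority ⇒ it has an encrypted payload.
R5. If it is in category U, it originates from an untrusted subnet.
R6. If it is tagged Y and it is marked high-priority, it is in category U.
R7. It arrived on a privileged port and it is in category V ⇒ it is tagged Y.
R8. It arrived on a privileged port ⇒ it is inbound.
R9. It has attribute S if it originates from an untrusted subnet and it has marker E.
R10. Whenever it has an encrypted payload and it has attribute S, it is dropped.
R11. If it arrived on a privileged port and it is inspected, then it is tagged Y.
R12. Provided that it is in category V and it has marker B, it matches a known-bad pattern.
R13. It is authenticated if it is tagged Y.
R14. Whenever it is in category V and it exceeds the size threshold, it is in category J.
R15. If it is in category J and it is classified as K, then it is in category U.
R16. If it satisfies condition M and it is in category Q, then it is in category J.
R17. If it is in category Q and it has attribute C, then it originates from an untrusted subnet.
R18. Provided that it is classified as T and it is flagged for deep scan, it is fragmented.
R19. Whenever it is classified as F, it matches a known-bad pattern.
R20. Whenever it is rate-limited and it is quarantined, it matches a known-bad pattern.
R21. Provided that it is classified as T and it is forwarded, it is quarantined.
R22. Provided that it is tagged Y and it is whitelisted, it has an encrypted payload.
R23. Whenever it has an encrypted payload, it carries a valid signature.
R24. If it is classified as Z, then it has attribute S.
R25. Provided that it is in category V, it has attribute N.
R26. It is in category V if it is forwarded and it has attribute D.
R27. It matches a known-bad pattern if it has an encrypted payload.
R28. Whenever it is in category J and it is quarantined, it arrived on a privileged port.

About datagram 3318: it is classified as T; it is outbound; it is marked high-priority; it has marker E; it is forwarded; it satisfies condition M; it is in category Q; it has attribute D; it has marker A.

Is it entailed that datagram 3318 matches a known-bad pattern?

Yes

By R16 (it satisfies condition M, it is in category Q): it is in category J.
By R21 (it is classified as T, it is forwarded): it is quarantined.
By R26 (it is forwarded, it has attribute D): it is in category V.
By R28 (it is in category J, it is quarantined): it arrived on a privileged port.
By R7 (it arrived on a privileged port, it is in category V): it is tagged Y.
By R6 (it is tagged Y, it is marked high-priority): it is in category U.
By R5 (it is in category U): it originates from an untrusted subnet.
By R9 (it originates from an untrusted subnet, it has marker E): it has attribute S.
By R4 (it has attribute S, it is marked high-priority): it has an encrypted payload.
By R27 (it has an encrypted payload): it matches a known-bad pattern.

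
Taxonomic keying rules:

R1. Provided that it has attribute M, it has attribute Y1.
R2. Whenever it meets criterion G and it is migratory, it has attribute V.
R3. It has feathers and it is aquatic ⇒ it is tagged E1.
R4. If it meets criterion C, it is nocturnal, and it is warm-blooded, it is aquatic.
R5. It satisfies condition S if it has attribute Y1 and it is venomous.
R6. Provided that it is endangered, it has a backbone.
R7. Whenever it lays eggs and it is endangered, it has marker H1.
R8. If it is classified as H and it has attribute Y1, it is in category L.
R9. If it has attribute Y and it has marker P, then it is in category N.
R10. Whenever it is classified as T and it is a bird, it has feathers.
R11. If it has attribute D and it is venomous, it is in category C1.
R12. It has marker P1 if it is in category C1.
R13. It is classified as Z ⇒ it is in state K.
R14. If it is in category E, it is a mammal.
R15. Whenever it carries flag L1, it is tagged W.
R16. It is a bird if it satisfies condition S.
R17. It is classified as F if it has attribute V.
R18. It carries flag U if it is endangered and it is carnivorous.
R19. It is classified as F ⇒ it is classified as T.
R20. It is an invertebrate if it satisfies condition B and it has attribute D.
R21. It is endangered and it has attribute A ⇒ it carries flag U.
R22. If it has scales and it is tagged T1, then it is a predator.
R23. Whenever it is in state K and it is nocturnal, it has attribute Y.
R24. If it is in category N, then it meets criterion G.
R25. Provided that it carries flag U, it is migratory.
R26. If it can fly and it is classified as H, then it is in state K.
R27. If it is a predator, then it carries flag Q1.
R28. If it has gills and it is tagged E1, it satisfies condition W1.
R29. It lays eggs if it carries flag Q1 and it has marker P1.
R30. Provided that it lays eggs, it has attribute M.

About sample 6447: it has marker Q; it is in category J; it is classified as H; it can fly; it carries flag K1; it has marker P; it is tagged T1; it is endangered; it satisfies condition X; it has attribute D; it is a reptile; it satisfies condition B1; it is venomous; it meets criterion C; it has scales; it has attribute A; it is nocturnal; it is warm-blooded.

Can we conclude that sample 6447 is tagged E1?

Yes

By R4 (it meets criterion C, it is nocturnal, it is warm-blooded): it is aquatic.
By R11 (it has attribute D, it is venomous): it is in category C1.
By R12 (it is in category C1): it has marker P1.
By R21 (it is endangered, it has attribute A): it carries flag U.
By R22 (it has scales, it is tagged T1): it is a predator.
By R25 (it carries flag U): it is migratory.
By R26 (it can fly, it is classified as H): it is in state K.
By R27 (it is a predator): it carries flag Q1.
By R29 (it carries flag Q1, it has marker P1): it lays eggs.
By R30 (it lays eggs): it has attribute M.
By R1 (it has attribute M): it has attribute Y1.
By R5 (it has attribute Y1, it is venomous): it satisfies condition S.
By R16 (it satisfies condition S): it is a bird.
By R23 (it is in state K, it is nocturnal): it has attribute Y.
By R9 (it has attribute Y, it has marker P): it is in category N.
By R24 (it is in category N): it meets criterion G.
By R2 (it meets criterion G, it is migratory): it has attribute V.
By R17 (it has attribute V): it is classified as F.
By R19 (it is classified as F): it is classified as T.
By R10 (it is classified as T, it is a bird): it has feathers.
By R3 (it has feathers, it is aquatic): it is tagged E1.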